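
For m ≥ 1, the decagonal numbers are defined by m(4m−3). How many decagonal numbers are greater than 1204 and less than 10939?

35

The n-th decagonal number is n(4n−3).
Smallest index with value > 1204: n = 18 (giving 1242).
Largest index with value < 10939: n = 52 (giving 10660).
Indices 18 through 52: 35 terms.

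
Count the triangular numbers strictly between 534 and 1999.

The n-th triangular number is n(n+1)/2.
Smallest index with value > 534: n = 33 (giving 561).
Largest index with value < 1999: n = 62 (giving 1953).
Indices 33 through 62: 30 terms.

30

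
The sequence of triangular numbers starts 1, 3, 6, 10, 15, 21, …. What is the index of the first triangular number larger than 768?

39

Solve n(n+1)/2 > 768 for integer n.
The largest n with value ≤ 768 is 38 (since 741 ≤ 768 < 780), so the first above is n = 39, value 780.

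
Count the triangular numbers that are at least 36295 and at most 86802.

The n-th triangular number is n(n+1)/2.
Smallest index with value ≥ 36295: n = 269 (giving 36315).
Largest index with value ≤ 86802: n = 416 (giving 86736).
Indices 269 through 416: 148 terms.

148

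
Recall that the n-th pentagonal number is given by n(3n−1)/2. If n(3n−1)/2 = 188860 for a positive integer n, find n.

355

Set n(3n−1)/2 = 188860, giving 3n² − n − 377720 = 0.
The discriminant is 1 + 24·188860 = 4532641, and √4532641 = 2129.
So n = (1 + 2129) / 6 = 2130/6 = 355.
Check: 355·(3·355 − 1)/2 = 188860. ✓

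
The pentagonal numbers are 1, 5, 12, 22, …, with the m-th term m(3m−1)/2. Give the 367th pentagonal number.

367·(3·367 − 1)/2 = 367·1100/2 = 367·550 = 201850.

201850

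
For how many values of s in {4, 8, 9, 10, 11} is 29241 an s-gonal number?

2

s = 4: P(4, 171) = 29241. ✓
s = 8: P(8, 99) = 29205 and P(8, 100) = 29800; 29241 is not s-gonal.
s = 9: P(9, 91) = 28756 and P(9, 92) = 29394; 29241 is not s-gonal.
s = 10: P(10, 85) = 28645 and P(10, 86) = 29326; 29241 is not s-gonal.
s = 11: P(11, 81) = 29241. ✓
Hits: s ∈ {4, 11} → 2.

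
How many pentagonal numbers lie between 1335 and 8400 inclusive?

The n-th pentagonal number is n(3n−1)/2.
Smallest index with value ≥ 1335: n = 30 (giving 1335).
Largest index with value ≤ 8400: n = 75 (giving 8400).
Indices 30 through 75: 46 terms.

46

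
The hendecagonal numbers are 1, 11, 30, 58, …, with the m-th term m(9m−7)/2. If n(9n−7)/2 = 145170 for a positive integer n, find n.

180

Set n(9n−7)/2 = 145170, giving 9n² − 7n − 290340 = 0.
The discriminant is 49 + 72·145170 = 10452289, and √10452289 = 3233.
So n = (7 + 3233) / 18 = 3240/18 = 180.
Check: 180·(9·180 − 7)/2 = 145170. ✓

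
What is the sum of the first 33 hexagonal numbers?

24497

Σ i(2i−1) = 2Σi² − Σi over i = 1..33.
Σi = 561 and Σi² = 12529.
2·12529 − 1·561 = 24497.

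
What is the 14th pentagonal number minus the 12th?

14·(3·14 − 1)/2 = 287 and 12·(3·12 − 1)/2 = 210.
Difference: 287 − 210 = 77.

77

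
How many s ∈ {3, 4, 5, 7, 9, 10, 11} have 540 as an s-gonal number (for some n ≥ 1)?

2

s = 3: P(3, 32) = 528 and P(3, 33) = 561; 540 is not s-gonal.
s = 4: P(4, 23) = 529 and P(4, 24) = 576; 540 is not s-gonal.
s = 5: P(5, 19) = 532 and P(5, 20) = 590; 540 is not s-gonal.
s = 7: P(7, 15) = 540. ✓
s = 9: P(9, 12) = 474 and P(9, 13) = 559; 540 is not s-gonal.
s = 10: P(10, 12) = 540. ✓
s = 11: P(11, 11) = 506 and P(11, 12) = 606; 540 is not s-gonal.
Hits: s ∈ {7, 10} → 2.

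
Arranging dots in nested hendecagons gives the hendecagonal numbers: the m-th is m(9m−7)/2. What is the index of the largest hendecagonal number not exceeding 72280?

127

Solve n(9n−7)/2 ≤ 72280 for integer n.
n = 127 gives 72136 ≤ 72280, while n = 128 gives 73280 > 72280; so the answer is index 127.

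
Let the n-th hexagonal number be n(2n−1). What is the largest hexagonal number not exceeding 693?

Solve n(2n−1) ≤ 693 for integer n.
n = 18 gives 630 ≤ 693, while n = 19 gives 703 > 693; so the answer is 630.

630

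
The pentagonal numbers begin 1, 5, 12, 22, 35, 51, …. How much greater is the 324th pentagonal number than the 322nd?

1937

324·(3·324 − 1)/2 = 157302 and 322·(3·322 − 1)/2 = 155365.
Difference: 157302 − 155365 = 1937.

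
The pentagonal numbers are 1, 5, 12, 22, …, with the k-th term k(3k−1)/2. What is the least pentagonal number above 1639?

Solve n(3n−1)/2 > 1639 for integer n.
The largest n with value ≤ 1639 is 33 (since 1617 ≤ 1639 < 1717), so the first above is n = 34, value 1717.

1717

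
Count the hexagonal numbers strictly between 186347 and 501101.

195

The n-th hexagonal number is n(2n−1).
Smallest index with value > 186347: n = 306 (giving 186966).
Largest index with value < 501101: n = 500 (giving 499500).
Indices 306 through 500: 195 terms.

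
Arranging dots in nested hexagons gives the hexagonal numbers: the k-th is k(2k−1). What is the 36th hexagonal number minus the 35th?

Consecutive hexagonal numbers differ by 4n − 3: here 4·36 − 3 = 141.

141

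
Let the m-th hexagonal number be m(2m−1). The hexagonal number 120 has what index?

Set n(2n−1) = 120, giving 2n² − n − 120 = 0.
The discriminant is 1 + 8·120 = 961, and √961 = 31.
So n = (1 + 31) / 4 = 32/4 = 8.

8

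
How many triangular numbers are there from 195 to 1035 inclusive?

26

The n-th triangular number is n(n+1)/2.
Smallest index with value ≥ 195: n = 20 (giving 210).
Largest index with value ≤ 1035: n = 45 (giving 1035).
Indices 20 through 45: 26 terms.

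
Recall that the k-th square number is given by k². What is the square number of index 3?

9

The 3rd square number is n² with n = 3.
3² = 9.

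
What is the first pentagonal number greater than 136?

145

Solve n(3n−1)/2 > 136 for integer n.
The largest n with value ≤ 136 is 9 (since 117 ≤ 136 < 145), so the first above is n = 10, value 145.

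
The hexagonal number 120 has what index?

8

Set n(2n−1) = 120, giving 2n² − n − 120 = 0.
The discriminant is 1 + 8·120 = 961, and √961 = 31.
So n = (1 + 31) / 4 = 32/4 = 8.
Check: 8·(2·8 − 1) = 120. ✓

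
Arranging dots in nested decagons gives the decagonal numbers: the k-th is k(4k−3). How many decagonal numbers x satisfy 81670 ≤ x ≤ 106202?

20

The n-th decagonal number is n(4n−3).
Smallest index with value ≥ 81670: n = 144 (giving 82512).
Largest index with value ≤ 106202: n = 163 (giving 105787).
Indices 144 through 163: 20 terms.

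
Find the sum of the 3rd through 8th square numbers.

199

Σ_{i=3}^{8} i² = 204 − 5 = 199.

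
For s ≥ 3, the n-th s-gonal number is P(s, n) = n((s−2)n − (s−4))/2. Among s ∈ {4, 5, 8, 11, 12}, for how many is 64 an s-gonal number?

s = 4: P(4, 8) = 64. ✓
s = 5: P(5, 6) = 51 and P(5, 7) = 70; 64 is not s-gonal.
s = 8: P(8, 4) = 40 and P(8, 5) = 65; 64 is not s-gonal.
s = 11: P(11, 4) = 58 and P(11, 5) = 95; 64 is not s-gonal.
s = 12: P(12, 4) = 64. ✓
Hits: s ∈ {4, 12} → 2.

2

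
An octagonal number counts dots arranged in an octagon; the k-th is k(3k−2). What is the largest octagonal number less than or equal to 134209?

133141

Solve n(3n−2) ≤ 134209 for integer n.
n = 211 gives 133141 ≤ 134209, while n = 212 gives 134408 > 134209; so the answer is 133141.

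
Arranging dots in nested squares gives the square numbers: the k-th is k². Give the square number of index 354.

125316

The 354th square number is n² with n = 354.
354² = 125316.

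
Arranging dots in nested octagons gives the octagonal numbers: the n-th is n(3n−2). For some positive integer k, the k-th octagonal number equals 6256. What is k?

46

Set n(3n−2) = 6256, giving 3n² − 2n − 6256 = 0.
So n = (2 + 274) / 6 = 276/6 = 46.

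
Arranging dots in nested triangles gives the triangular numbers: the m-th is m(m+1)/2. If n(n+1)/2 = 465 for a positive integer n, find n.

Set n(n+1)/2 = 465, giving n² + n − 930 = 0.
So n = (-1 + 61) / 2 = 60/2 = 30.

30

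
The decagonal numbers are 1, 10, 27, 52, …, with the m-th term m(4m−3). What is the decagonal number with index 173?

173·(4·173 − 3) = 173·689 = 119197.

119197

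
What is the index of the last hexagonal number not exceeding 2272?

Solve n(2n−1) ≤ 2272 for integer n.
n = 33 gives 2145 ≤ 2272, while n = 34 gives 2278 > 2272; so the answer is index 33.

33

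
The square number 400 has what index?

We need n² = 400, so n = √400 = 20.
Check: 20² = 400. ✓

20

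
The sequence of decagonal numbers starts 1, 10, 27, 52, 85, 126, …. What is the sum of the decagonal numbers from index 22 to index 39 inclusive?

Σ i(4i−3) = 4Σi² − 3Σi over i = 22..39.
Σi = 780 − 231 = 549 and Σi² = 20540 − 3311 = 17229.
4·17229 − 3·549 = 67269.

67269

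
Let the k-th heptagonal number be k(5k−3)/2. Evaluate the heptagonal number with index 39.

The 39th heptagonal number is n(5n−3)/2 with n = 39.
39·(5·39 − 3)/2 = 39·192/2 = 39·96 = 3744.

3744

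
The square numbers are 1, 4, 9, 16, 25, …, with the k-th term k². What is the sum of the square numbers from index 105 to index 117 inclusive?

Σ_{i=105}^{117} i² = 540735 − 380380 = 160355.

160355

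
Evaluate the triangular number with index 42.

903

42·43/2 = 1806/2 = 903.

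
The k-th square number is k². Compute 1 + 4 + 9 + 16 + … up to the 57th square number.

Σ_{i=1}^{57} i² = 57·58·115/6 = 63365.

63365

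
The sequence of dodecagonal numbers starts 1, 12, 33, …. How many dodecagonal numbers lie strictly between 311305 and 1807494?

352

The n-th dodecagonal number is n(5n−4).
Smallest index with value > 311305: n = 250 (giving 311500).
Largest index with value < 1807494: n = 601 (giving 1803601).
Indices 250 through 601: 352 terms.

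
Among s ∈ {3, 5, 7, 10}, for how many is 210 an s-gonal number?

s = 3: P(3, 20) = 210. ✓
s = 5: P(5, 12) = 210. ✓
s = 7: P(7, 9) = 189 and P(7, 10) = 235; 210 is not s-gonal.
s = 10: P(10, 7) = 175 and P(10, 8) = 232; 210 is not s-gonal.
Hits: s ∈ {3, 5} → 2.

2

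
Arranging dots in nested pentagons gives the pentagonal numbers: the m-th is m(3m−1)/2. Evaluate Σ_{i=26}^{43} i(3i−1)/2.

Σ i(3i−1)/2 = (3Σi² − Σi) / 2 over i = 26..43.
Σi = 946 − 325 = 621 and Σi² = 27434 − 5525 = 21909.
(3·21909 − 1·621) / 2 = 65106/2 = 32553.

32553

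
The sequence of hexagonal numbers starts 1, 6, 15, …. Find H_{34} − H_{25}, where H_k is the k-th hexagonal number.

34·(2·34 − 1) = 2278 and 25·(2·25 − 1) = 1225.
Difference: 2278 − 1225 = 1053.

1053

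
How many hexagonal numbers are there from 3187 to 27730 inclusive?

78

The n-th hexagonal number is n(2n−1).
Smallest index with value ≥ 3187: n = 41 (giving 3321).
Largest index with value ≤ 27730: n = 118 (giving 27730).
Indices 41 through 118: 78 terms.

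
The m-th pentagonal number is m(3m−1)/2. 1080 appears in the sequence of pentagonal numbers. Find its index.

Set n(3n−1)/2 = 1080, giving 3n² − n − 2160 = 0.
The discriminant is 1 + 24·1080 = 25921, and √25921 = 161.
So n = (1 + 161) / 6 = 162/6 = 27.

27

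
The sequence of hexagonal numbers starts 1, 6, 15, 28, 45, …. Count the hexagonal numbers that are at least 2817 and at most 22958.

70

The n-th hexagonal number is n(2n−1).
Smallest index with value ≥ 2817: n = 38 (giving 2850).
Largest index with value ≤ 22958: n = 107 (giving 22791).
Indices 38 through 107: 70 terms.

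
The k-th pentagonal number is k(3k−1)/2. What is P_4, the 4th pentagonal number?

The 4th pentagonal number is n(3n−1)/2 with n = 4.
4·(3·4 − 1)/2 = 4·11/2 = 22.

22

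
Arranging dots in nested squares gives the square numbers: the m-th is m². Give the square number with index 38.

The 38th square number is n² with n = 38.
38² = 1444.

1444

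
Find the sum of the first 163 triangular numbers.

735130

Σ i(i+1)/2 = (Σi² + Σi) / 2 over i = 1..163.
Σi = 13366 and Σi² = 1456894.
(1·1456894 + 1·13366) / 2 = 1470260/2 = 735130.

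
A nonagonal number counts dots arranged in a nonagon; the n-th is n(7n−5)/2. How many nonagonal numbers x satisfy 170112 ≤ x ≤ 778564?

252

The n-th nonagonal number is n(7n−5)/2.
Smallest index with value ≥ 170112: n = 221 (giving 170391).
Largest index with value ≤ 778564: n = 472 (giving 778564).
Indices 221 through 472: 252 terms.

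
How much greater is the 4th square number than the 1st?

4² = 16 and 1² = 1.
Difference: 16 − 1 = 15.

15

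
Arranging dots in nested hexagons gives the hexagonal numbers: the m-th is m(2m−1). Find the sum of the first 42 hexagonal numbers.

Σ i(2i−1) = 2Σi² − Σi over i = 1..42.
Σi = 903 and Σi² = 25585.
2·25585 − 1·903 = 50267.

50267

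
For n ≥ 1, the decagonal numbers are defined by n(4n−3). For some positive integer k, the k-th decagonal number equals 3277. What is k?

29

Set n(4n−3) = 3277, giving 4n² − 3n − 3277 = 0.
So n = (3 + 229) / 8 = 232/8 = 29.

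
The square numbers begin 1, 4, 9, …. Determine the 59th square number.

3481

The 59th square number is n² with n = 59.
59² = 3481.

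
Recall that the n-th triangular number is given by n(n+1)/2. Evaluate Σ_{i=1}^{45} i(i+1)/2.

Σ i(i+1)/2 = (Σi² + Σi) / 2 over i = 1..45.
Σi = 1035 and Σi² = 31395.
(1·31395 + 1·1035) / 2 = 32430/2 = 16215.

16215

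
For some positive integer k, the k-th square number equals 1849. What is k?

We need n² = 1849, so n = √1849 = 43.
Check: 43² = 1849. ✓

43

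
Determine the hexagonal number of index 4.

28

The 4th hexagonal number is n(2n−1) with n = 4.
4·(2·4 − 1) = 4·7 = 28.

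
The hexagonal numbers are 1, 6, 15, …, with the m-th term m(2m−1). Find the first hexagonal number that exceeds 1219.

1225

Solve n(2n−1) > 1219 for integer n.
The largest n with value ≤ 1219 is 24 (since 1128 ≤ 1219 < 1225), so the first above is n = 25, value 1225.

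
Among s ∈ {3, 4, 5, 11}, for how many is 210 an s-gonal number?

2

s = 3: P(3, 20) = 210. ✓
s = 4: P(4, 14) = 196 and P(4, 15) = 225; 210 is not s-gonal.
s = 5: P(5, 12) = 210. ✓
s = 11: P(11, 7) = 196 and P(11, 8) = 260; 210 is not s-gonal.
Hits: s ∈ {3, 5} → 2.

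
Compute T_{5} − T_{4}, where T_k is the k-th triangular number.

5

Consecutive triangular numbers differ by n: T_{5} − T_{4} = 5.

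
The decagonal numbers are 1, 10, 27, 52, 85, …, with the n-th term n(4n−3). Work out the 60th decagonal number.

14220

60·(4·60 − 3) = 60·237 = 14220.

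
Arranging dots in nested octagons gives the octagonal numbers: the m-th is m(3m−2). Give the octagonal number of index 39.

The 39th octagonal number is n(3n−2) with n = 39.
39·(3·39 − 2) = 39·115 = 4485.

4485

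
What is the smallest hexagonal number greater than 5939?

5995

Solve n(2n−1) > 5939 for integer n.
The largest n with value ≤ 5939 is 54 (since 5778 ≤ 5939 < 5995), so the first above is n = 55, value 5995.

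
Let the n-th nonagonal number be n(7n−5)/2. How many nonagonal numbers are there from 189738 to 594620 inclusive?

The n-th nonagonal number is n(7n−5)/2.
Smallest index with value ≥ 189738: n = 234 (giving 191061).
Largest index with value ≤ 594620: n = 412 (giving 593074).
Indices 234 through 412: 179 terms.

179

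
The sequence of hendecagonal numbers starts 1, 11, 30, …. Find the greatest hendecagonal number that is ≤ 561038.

559505

Solve n(9n−7)/2 ≤ 561038 for integer n.
n = 353 gives 559505 ≤ 561038, while n = 354 gives 562683 > 561038; so the answer is 559505.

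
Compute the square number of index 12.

144

The 12th square number is n² with n = 12.
12² = 144.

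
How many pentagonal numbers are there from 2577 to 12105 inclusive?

The n-th pentagonal number is n(3n−1)/2.
Smallest index with value ≥ 2577: n = 42 (giving 2625).
Largest index with value ≤ 12105: n = 90 (giving 12105).
Indices 42 through 90: 49 terms.

49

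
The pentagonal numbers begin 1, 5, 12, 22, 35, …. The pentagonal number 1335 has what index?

Set n(3n−1)/2 = 1335, giving 3n² − n − 2670 = 0.
The discriminant is 1 + 24·1335 = 32041, and √32041 = 179.
So n = (1 + 179) / 6 = 180/6 = 30.

30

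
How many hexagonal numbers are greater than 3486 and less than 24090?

The n-th hexagonal number is n(2n−1).
Smallest index with value > 3486: n = 43 (giving 3655).
Largest index with value < 24090: n = 109 (giving 23653).
Indices 43 through 109: 67 terms.

67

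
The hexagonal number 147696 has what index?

272

Set n(2n−1) = 147696, giving 2n² − n − 147696 = 0.
So n = (1 + 1087) / 4 = 1088/4 = 272.
Check: 272·(2·272 − 1) = 147696. ✓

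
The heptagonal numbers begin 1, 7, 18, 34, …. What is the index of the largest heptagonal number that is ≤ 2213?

Solve n(5n−3)/2 ≤ 2213 for integer n.
n = 30 gives 2205 ≤ 2213, while n = 31 gives 2356 > 2213; so the answer is index 30.

30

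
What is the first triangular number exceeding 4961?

5050

Solve n(n+1)/2 > 4961 for integer n.
The largest n with value ≤ 4961 is 99 (since 4950 ≤ 4961 < 5050), so the first above is n = 100, value 5050.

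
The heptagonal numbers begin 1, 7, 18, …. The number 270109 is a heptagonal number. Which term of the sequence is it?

Set n(5n−3)/2 = 270109, giving 5n² − 3n − 540218 = 0.
The discriminant is 9 + 40·270109 = 10804369, and √10804369 = 3287.
So n = (3 + 3287) / 10 = 3290/10 = 329.
Check: 329·(5·329 − 3)/2 = 270109. ✓

329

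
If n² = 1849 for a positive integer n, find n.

We need n² = 1849, so n = √1849 = 43.
Check: 43² = 1849. ✓

43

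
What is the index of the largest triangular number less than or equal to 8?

3

Solve n(n+1)/2 ≤ 8 for integer n.
n = 3 gives 6 ≤ 8, while n = 4 gives 10 > 8; so the answer is index 3.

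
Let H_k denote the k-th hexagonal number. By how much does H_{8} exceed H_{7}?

Consecutive hexagonal numbers differ by 4n − 3: here 4·8 − 3 = 29.

29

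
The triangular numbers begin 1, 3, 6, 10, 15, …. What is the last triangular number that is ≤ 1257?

Solve n(n+1)/2 ≤ 1257 for integer n.
n = 49 gives 1225 ≤ 1257, while n = 50 gives 1275 > 1257; so the answer is 1225.

1225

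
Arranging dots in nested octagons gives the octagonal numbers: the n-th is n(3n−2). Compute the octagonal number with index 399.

476805

The 399th octagonal number is n(3n−2) with n = 399.
399·(3·399 − 2) = 399·1195 = 476805.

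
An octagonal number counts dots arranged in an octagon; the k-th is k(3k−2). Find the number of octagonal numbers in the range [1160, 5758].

25

The n-th octagonal number is n(3n−2).
Smallest index with value ≥ 1160: n = 20 (giving 1160).
Largest index with value ≤ 5758: n = 44 (giving 5720).
Indices 20 through 44: 25 terms.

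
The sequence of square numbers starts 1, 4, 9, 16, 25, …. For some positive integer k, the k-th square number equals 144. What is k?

We need n² = 144, so n = √144 = 12.
Check: 12² = 144. ✓

12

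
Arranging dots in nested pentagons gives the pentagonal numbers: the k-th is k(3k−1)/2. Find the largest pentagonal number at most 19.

12

Solve n(3n−1)/2 ≤ 19 for integer n.
n = 3 gives 12 ≤ 19, while n = 4 gives 22 > 19; so the answer is 12.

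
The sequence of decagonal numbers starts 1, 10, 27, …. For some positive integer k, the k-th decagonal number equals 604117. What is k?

389

Set n(4n−3) = 604117, giving 4n² − 3n − 604117 = 0.
The discriminant is 9 + 16·604117 = 9665881, and √9665881 = 3109.
So n = (3 + 3109) / 8 = 3112/8 = 389.
Check: 389·(4·389 − 3) = 604117. ✓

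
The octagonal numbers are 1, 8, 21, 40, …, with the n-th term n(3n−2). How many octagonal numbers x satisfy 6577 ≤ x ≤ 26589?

47

The n-th octagonal number is n(3n−2).
Smallest index with value ≥ 6577: n = 48 (giving 6816).
Largest index with value ≤ 26589: n = 94 (giving 26320).
Indices 48 through 94: 47 terms.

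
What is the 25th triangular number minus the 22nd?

72

25·26/2 = 325 and 22·23/2 = 253.
Difference: 325 − 253 = 72.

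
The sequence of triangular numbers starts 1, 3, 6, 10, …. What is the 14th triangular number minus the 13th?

Consecutive triangular numbers differ by n: T_{14} − T_{13} = 14.

14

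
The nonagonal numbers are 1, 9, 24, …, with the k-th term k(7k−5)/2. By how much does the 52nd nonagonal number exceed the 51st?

Consecutive nonagonal numbers differ by 7n − 6: here 7·52 − 6 = 358.

358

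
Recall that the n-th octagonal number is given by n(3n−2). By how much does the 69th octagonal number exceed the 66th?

69·(3·69 − 2) = 14145 and 66·(3·66 − 2) = 12936.
Difference: 14145 − 12936 = 1209.

1209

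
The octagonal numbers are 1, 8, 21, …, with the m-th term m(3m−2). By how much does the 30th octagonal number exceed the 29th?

175

Consecutive octagonal numbers differ by 6n − 5: here 6·30 − 5 = 175.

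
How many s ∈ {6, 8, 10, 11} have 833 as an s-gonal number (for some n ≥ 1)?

2

s = 6: P(6, 20) = 780 and P(6, 21) = 861; 833 is not s-gonal.
s = 8: P(8, 17) = 833. ✓
s = 10: P(10, 14) = 742 and P(10, 15) = 855; 833 is not s-gonal.
s = 11: P(11, 14) = 833. ✓
Hits: s ∈ {8, 11} → 2.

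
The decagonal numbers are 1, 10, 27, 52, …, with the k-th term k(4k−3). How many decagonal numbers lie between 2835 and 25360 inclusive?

The n-th decagonal number is n(4n−3).
Smallest index with value ≥ 2835: n = 27 (giving 2835).
Largest index with value ≤ 25360: n = 80 (giving 25360).
Indices 27 through 80: 54 terms.

54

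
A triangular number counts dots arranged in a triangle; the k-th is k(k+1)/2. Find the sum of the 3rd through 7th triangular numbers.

80

Σ i(i+1)/2 = (Σi² + Σi) / 2 over i = 3..7.
Σi = 28 − 3 = 25 and Σi² = 140 − 5 = 135.
(1·135 + 1·25) / 2 = 160/2 = 80.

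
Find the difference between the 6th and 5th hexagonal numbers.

Consecutive hexagonal numbers differ by 4n − 3: here 4·6 − 3 = 21.

21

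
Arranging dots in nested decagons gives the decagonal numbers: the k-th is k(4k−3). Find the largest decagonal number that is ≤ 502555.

Solve n(4n−3) ≤ 502555 for integer n.
n = 354 gives 500202 ≤ 502555, while n = 355 gives 503035 > 502555; so the answer is 500202.

500202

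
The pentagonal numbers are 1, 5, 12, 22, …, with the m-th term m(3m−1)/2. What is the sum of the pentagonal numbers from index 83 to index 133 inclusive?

Σ i(3i−1)/2 = (3Σi² − Σi) / 2 over i = 83..133.
Σi = 8911 − 3403 = 5508 and Σi² = 793079 − 187165 = 605914.
(3·605914 − 1·5508) / 2 = 1812234/2 = 906117.

906117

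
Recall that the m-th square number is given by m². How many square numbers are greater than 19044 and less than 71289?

The n-th square number is n².
Smallest index with value > 19044: n = 139 (giving 19321).
Largest index with value < 71289: n = 266 (giving 70756).
Indices 139 through 266: 128 terms.

128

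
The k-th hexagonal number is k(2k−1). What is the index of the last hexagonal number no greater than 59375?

172

Solve n(2n−1) ≤ 59375 for integer n.
n = 172 gives 58996 ≤ 59375, while n = 173 gives 59685 > 59375; so the answer is index 172.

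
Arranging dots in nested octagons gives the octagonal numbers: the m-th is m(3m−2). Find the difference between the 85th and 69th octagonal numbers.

7360

85·(3·85 − 2) = 21505 and 69·(3·69 − 2) = 14145.
Difference: 21505 − 14145 = 7360.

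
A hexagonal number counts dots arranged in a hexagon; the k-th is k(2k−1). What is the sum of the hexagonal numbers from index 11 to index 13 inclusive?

832

Σ i(2i−1) = 2Σi² − Σi over i = 11..13.
Σi = 91 − 55 = 36 and Σi² = 819 − 385 = 434.
2·434 − 1·36 = 832.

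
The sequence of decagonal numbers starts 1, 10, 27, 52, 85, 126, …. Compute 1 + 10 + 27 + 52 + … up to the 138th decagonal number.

3513503

Σ i(4i−3) = 4Σi² − 3Σi over i = 1..138.
Σi = 9591 and Σi² = 885569.
4·885569 − 3·9591 = 3513503.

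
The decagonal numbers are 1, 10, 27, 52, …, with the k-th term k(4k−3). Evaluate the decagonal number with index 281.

315001

The 281st decagonal number is n(4n−3) with n = 281.
281·(4·281 − 3) = 281·1121 = 315001.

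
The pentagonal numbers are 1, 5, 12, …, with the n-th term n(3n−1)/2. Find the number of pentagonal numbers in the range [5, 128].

8

The n-th pentagonal number is n(3n−1)/2.
Smallest index with value ≥ 5: n = 2 (giving 5).
Largest index with value ≤ 128: n = 9 (giving 117).
Indices 2 through 9: 8 terms.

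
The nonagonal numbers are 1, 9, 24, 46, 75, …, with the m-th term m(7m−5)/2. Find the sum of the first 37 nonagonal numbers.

Σ i(7i−5)/2 = (7Σi² − 5Σi) / 2 over i = 1..37.
Σi = 703 and Σi² = 17575.
(7·17575 − 5·703) / 2 = 119510/2 = 59755.

59755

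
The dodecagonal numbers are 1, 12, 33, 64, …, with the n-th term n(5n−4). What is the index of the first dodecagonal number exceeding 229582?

Solve n(5n−4) > 229582 for integer n.
The largest n with value ≤ 229582 is 214 (since 228124 ≤ 229582 < 230265), so the first above is n = 215, value 230265.

215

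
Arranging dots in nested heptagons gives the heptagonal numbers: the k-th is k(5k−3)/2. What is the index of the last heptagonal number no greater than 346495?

Solve n(5n−3)/2 ≤ 346495 for integer n.
n = 372 gives 345402 ≤ 346495, while n = 373 gives 347263 > 346495; so the answer is index 372.

372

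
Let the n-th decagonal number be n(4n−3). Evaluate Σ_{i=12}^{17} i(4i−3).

Σ i(4i−3) = 4Σi² − 3Σi over i = 12..17.
Σi = 153 − 66 = 87 and Σi² = 1785 − 506 = 1279.
4·1279 − 3·87 = 4855.

4855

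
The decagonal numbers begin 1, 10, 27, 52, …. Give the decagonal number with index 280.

The 280th decagonal number is n(4n−3) with n = 280.
280·(4·280 − 3) = 280·1117 = 312760.

312760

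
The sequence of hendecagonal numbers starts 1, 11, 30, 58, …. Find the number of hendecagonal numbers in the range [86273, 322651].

The n-th hendecagonal number is n(9n−7)/2.
Smallest index with value ≥ 86273: n = 139 (giving 86458).
Largest index with value ≤ 322651: n = 268 (giving 322270).
Indices 139 through 268: 130 terms.

130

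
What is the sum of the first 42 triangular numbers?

13244

Σ i(i+1)/2 = (Σi² + Σi) / 2 over i = 1..42.
Σi = 903 and Σi² = 25585.
(1·25585 + 1·903) / 2 = 26488/2 = 13244.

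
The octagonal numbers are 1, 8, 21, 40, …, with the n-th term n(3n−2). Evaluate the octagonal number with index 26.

1976

The 26th octagonal number is n(3n−2) with n = 26.
26·(3·26 − 2) = 26·76 = 1976.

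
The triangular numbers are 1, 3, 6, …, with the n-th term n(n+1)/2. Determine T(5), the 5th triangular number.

15

The 5th triangular number is n(n+1)/2 with n = 5.
5·6/2 = 30/2 = 15.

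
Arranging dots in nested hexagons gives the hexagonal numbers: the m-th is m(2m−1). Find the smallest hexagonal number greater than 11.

Solve n(2n−1) > 11 for integer n.
The largest n with value ≤ 11 is 2 (since 6 ≤ 11 < 15), so the first above is n = 3, value 15.

15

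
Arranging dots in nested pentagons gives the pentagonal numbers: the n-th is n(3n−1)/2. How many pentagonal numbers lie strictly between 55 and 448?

11

The n-th pentagonal number is n(3n−1)/2.
Smallest index with value > 55: n = 7 (giving 70).
Largest index with value < 448: n = 17 (giving 425).
Indices 7 through 17: 11 terms.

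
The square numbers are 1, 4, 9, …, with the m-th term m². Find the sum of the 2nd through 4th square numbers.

29

Σ_{i=2}^{4} i² = 30 − 1 = 29.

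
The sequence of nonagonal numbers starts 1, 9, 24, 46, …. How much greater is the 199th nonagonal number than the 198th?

Consecutive nonagonal numbers differ by 7n − 6: here 7·199 − 6 = 1387.

1387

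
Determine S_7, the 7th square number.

49

The 7th square number is n² with n = 7.
7² = 49.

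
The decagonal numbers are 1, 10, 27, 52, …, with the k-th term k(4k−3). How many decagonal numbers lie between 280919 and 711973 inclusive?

157

The n-th decagonal number is n(4n−3).
Smallest index with value ≥ 280919: n = 266 (giving 282226).
Largest index with value ≤ 711973: n = 422 (giving 711070).
Indices 266 through 422: 157 terms.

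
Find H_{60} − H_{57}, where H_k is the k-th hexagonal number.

60·(2·60 − 1) = 7140 and 57·(2·57 − 1) = 6441.
Difference: 7140 − 6441 = 699.

699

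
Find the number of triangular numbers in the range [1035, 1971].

18

The n-th triangular number is n(n+1)/2.
Smallest index with value ≥ 1035: n = 45 (giving 1035).
Largest index with value ≤ 1971: n = 62 (giving 1953).
Indices 45 through 62: 18 terms.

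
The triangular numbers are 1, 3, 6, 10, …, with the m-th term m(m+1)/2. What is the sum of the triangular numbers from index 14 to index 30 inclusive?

Σ i(i+1)/2 = (Σi² + Σi) / 2 over i = 14..30.
Σi = 465 − 91 = 374 and Σi² = 9455 − 819 = 8636.
(1·8636 + 1·374) / 2 = 9010/2 = 4505.

4505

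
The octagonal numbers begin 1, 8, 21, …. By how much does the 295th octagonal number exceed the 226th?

107709

295·(3·295 − 2) = 260485 and 226·(3·226 − 2) = 152776.
Difference: 260485 − 152776 = 107709.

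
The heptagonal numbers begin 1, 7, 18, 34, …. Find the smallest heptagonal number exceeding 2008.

Solve n(5n−3)/2 > 2008 for integer n.
The largest n with value ≤ 2008 is 28 (since 1918 ≤ 2008 < 2059), so the first above is n = 29, value 2059.

2059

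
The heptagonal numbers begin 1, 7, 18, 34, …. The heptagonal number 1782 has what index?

Set n(5n−3)/2 = 1782, giving 5n² − 3n − 3564 = 0.
So n = (3 + 267) / 10 = 270/10 = 27.

27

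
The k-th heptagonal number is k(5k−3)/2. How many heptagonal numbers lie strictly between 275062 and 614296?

The n-th heptagonal number is n(5n−3)/2.
Smallest index with value > 275062: n = 333 (giving 276723).
Largest index with value < 614296: n = 495 (giving 611820).
Indices 333 through 495: 163 terms.

163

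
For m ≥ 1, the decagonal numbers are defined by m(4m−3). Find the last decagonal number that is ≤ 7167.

Solve n(4n−3) ≤ 7167 for integer n.
n = 42 gives 6930 ≤ 7167, while n = 43 gives 7267 > 7167; so the answer is 6930.

6930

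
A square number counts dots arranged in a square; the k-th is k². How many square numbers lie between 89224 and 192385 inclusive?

140

The n-th square number is n².
Smallest index with value ≥ 89224: n = 299 (giving 89401).
Largest index with value ≤ 192385: n = 438 (giving 191844).
Indices 299 through 438: 140 terms.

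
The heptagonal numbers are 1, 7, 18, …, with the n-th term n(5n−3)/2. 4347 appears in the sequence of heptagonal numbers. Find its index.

42

Set n(5n−3)/2 = 4347, giving 5n² − 3n − 8694 = 0.
So n = (3 + 417) / 10 = 420/10 = 42.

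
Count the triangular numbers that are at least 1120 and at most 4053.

The n-th triangular number is n(n+1)/2.
Smallest index with value ≥ 1120: n = 47 (giving 1128).
Largest index with value ≤ 4053: n = 89 (giving 4005).
Indices 47 through 89: 43 terms.

43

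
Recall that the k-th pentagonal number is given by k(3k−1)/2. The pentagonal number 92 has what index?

8

Set n(3n−1)/2 = 92, giving 3n² − n − 184 = 0.
The discriminant is 1 + 24·92 = 2209, and √2209 = 47.
So n = (1 + 47) / 6 = 48/6 = 8.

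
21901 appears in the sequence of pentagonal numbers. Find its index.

121

Set n(3n−1)/2 = 21901, giving 3n² − n − 43802 = 0.
The discriminant is 1 + 24·21901 = 525625, and √525625 = 725.
So n = (1 + 725) / 6 = 726/6 = 121.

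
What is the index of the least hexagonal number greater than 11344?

76

Solve n(2n−1) > 11344 for integer n.
The largest n with value ≤ 11344 is 75 (since 11175 ≤ 11344 < 11476), so the first above is n = 76, value 11476.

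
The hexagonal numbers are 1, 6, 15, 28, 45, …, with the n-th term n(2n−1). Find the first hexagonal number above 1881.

Solve n(2n−1) > 1881 for integer n.
The largest n with value ≤ 1881 is 30 (since 1770 ≤ 1881 < 1891), so the first above is n = 31, value 1891.

1891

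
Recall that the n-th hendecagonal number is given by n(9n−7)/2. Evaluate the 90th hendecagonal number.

90·(9·90 − 7)/2 = 90·803/2 = 36135.

36135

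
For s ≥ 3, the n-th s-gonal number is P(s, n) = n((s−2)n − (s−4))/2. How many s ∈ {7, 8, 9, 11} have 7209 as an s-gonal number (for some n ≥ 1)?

s = 7: P(7, 54) = 7209. ✓
s = 8: P(8, 49) = 7105 and P(8, 50) = 7400; 7209 is not s-gonal.
s = 9: P(9, 45) = 6975 and P(9, 46) = 7291; 7209 is not s-gonal.
s = 11: P(11, 40) = 7060 and P(11, 41) = 7421; 7209 is not s-gonal.
Hits: s ∈ {7} → 1.

1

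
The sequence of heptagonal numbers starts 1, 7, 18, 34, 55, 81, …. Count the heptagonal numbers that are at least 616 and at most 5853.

33

The n-th heptagonal number is n(5n−3)/2.
Smallest index with value ≥ 616: n = 16 (giving 616).
Largest index with value ≤ 5853: n = 48 (giving 5688).
Indices 16 through 48: 33 terms.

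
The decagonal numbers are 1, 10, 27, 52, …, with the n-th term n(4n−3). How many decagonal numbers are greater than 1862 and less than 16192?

The n-th decagonal number is n(4n−3).
Smallest index with value > 1862: n = 22 (giving 1870).
Largest index with value < 16192: n = 63 (giving 15687).
Indices 22 through 63: 42 terms.

42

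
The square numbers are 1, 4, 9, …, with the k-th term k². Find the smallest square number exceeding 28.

36

Solve n² > 28 for integer n.
The largest n with value ≤ 28 is 5 (since 25 ≤ 28 < 36), so the first above is n = 6, value 36.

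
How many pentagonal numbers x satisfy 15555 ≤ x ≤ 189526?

The n-th pentagonal number is n(3n−1)/2.
Smallest index with value ≥ 15555: n = 102 (giving 15555).
Largest index with value ≤ 189526: n = 355 (giving 188860).
Indices 102 through 355: 254 terms.

254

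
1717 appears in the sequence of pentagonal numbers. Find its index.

34

Set n(3n−1)/2 = 1717, giving 3n² − n − 3434 = 0.
The discriminant is 1 + 24·1717 = 41209, and √41209 = 203.
So n = (1 + 203) / 6 = 204/6 = 34.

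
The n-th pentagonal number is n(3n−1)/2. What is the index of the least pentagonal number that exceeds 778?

Solve n(3n−1)/2 > 778 for integer n.
The largest n with value ≤ 778 is 22 (since 715 ≤ 778 < 782), so the first above is n = 23, value 782.

23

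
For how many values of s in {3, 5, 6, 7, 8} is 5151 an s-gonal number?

s = 3: P(3, 101) = 5151. ✓
s = 5: P(5, 58) = 5017 and P(5, 59) = 5192; 5151 is not s-gonal.
s = 6: P(6, 51) = 5151. ✓
s = 7: P(7, 45) = 4995 and P(7, 46) = 5221; 5151 is not s-gonal.
s = 8: P(8, 41) = 4961 and P(8, 42) = 5208; 5151 is not s-gonal.
Hits: s ∈ {3, 6} → 2.

2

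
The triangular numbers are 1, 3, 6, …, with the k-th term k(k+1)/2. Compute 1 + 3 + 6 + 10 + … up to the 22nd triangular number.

Σ i(i+1)/2 = (Σi² + Σi) / 2 over i = 1..22.
Σi = 253 and Σi² = 3795.
(1·3795 + 1·253) / 2 = 4048/2 = 2024.

2024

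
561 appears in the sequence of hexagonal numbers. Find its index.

Set n(2n−1) = 561, giving 2n² − n − 561 = 0.
The discriminant is 1 + 8·561 = 4489, and √4489 = 67.
So n = (1 + 67) / 4 = 68/4 = 17.

17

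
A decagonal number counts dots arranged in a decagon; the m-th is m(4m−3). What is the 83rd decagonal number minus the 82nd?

657

Consecutive decagonal numbers differ by 8n − 7: here 8·83 − 7 = 657.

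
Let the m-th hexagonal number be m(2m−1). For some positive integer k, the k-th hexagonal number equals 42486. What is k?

Set n(2n−1) = 42486, giving 2n² − n − 42486 = 0.
The discriminant is 1 + 8·42486 = 339889, and √339889 = 583.
So n = (1 + 583) / 4 = 584/4 = 146.
Check: 146·(2·146 − 1) = 42486. ✓

146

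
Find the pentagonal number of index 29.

1247

The 29th pentagonal number is n(3n−1)/2 with n = 29.
29·(3·29 − 1)/2 = 29·86/2 = 29·43 = 1247.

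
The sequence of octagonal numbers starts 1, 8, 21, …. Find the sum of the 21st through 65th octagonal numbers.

Σ i(3i−2) = 3Σi² − 2Σi over i = 21..65.
Σi = 2145 − 210 = 1935 and Σi² = 93665 − 2870 = 90795.
3·90795 − 2·1935 = 268515.

268515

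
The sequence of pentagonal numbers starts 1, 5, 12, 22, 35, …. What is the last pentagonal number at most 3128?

Solve n(3n−1)/2 ≤ 3128 for integer n.
n = 45 gives 3015 ≤ 3128, while n = 46 gives 3151 > 3128; so the answer is 3015.

3015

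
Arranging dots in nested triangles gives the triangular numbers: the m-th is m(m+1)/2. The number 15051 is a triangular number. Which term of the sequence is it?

173

Set n(n+1)/2 = 15051, giving n² + n − 30102 = 0.
The discriminant is 1 + 8·15051 = 120409, and √120409 = 347.
So n = (-1 + 347) / 2 = 346/2 = 173.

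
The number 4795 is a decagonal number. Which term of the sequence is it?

Set n(4n−3) = 4795, giving 4n² − 3n − 4795 = 0.
So n = (3 + 277) / 8 = 280/8 = 35.

35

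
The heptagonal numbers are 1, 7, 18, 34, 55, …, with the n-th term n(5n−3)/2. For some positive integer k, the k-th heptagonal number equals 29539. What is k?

Set n(5n−3)/2 = 29539, giving 5n² − 3n − 59078 = 0.
The discriminant is 9 + 40·29539 = 1181569, and √1181569 = 1087.
So n = (3 + 1087) / 10 = 1090/10 = 109.

109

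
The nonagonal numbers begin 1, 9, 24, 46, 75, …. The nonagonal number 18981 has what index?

74

Set n(7n−5)/2 = 18981, giving 7n² − 5n − 37962 = 0.
The discriminant is 25 + 56·18981 = 1062961, and √1062961 = 1031.
So n = (5 + 1031) / 14 = 1036/14 = 74.
Check: 74·(7·74 − 5)/2 = 18981. ✓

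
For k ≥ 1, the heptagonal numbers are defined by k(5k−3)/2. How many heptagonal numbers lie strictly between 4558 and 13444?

The n-th heptagonal number is n(5n−3)/2.
Smallest index with value > 4558: n = 44 (giving 4774).
Largest index with value < 13444: n = 73 (giving 13213).
Indices 44 through 73: 30 terms.

30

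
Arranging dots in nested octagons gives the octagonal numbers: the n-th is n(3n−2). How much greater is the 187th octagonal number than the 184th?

187·(3·187 − 2) = 104533 and 184·(3·184 − 2) = 101200.
Difference: 104533 − 101200 = 3333.

3333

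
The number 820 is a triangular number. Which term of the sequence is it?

40

Set n(n+1)/2 = 820, giving n² + n − 1640 = 0.
The discriminant is 1 + 8·820 = 6561, and √6561 = 81.
So n = (-1 + 81) / 2 = 80/2 = 40.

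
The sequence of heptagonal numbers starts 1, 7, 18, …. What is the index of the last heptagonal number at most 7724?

55

Solve n(5n−3)/2 ≤ 7724 for integer n.
n = 55 gives 7480 ≤ 7724, while n = 56 gives 7756 > 7724; so the answer is index 55.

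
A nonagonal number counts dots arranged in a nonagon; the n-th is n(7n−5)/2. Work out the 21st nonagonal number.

21·(7·21 − 5)/2 = 21·142/2 = 21·71 = 1491.

1491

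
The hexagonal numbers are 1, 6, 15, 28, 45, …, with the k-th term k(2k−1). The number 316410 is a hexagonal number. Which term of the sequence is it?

398

Set n(2n−1) = 316410, giving 2n² − n − 316410 = 0.
The discriminant is 1 + 8·316410 = 2531281, and √2531281 = 1591.
So n = (1 + 1591) / 4 = 1592/4 = 398.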